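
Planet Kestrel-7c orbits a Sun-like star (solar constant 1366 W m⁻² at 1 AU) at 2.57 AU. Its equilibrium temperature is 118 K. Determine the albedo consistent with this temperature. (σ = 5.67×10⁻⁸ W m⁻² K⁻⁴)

Flux at 2.57 AU: S = 1366/2.57² = 207 W m⁻².
From T_eq⁴ = S(1−A)/(4σ): 1−A = 4σT_eq⁴/S.
1−A = 4 × 5.67×10⁻⁸ × (118)⁴ / 207 = 0.213.

A ≈ 0.79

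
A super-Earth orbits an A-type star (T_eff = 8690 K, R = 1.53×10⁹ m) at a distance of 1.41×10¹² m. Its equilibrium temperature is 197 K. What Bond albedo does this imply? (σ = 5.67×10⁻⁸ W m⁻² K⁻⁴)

A ≈ 0.10

L = 4πR_⋆²σT_⋆⁴ = 4π(1.53×10⁹)² × 5.67×10⁻⁸ × (8690)⁴ = 9.51×10²⁷ W.
S = L/(4πd²) = 381 W m⁻².
From T_eq⁴ = S(1−A)/(4σ): 1−A = 4σT_eq⁴/S.
1−A = 4 × 5.67×10⁻⁸ × (197)⁴ / 381 = 0.897.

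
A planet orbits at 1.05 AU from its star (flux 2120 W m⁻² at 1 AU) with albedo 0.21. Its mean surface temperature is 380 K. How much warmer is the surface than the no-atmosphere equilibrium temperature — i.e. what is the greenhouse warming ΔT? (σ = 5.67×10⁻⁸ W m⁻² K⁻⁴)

ΔT ≈ 93.9 K

S = 2120/1.05² = 1923 W m⁻².
T_eq = [S(1−A)/(4σ)]^(1/4) = [1923×0.79/(4×5.67×10⁻⁸)]^(1/4) = 286.1 K.
ΔT = T_surf − T_eq = 380 − 286.1.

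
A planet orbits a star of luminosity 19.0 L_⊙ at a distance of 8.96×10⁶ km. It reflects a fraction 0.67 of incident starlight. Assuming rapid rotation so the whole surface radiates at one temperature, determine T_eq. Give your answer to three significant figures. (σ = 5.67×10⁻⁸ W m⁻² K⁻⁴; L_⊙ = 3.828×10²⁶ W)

T_eq ≈ 1800 K

d = 8.96×10⁶ km = 8.96×10⁹ m.
L = 19.0 × 3.828×10²⁶ = 7.27×10²⁷ W.
Flux: S = L/(4πd²) = 7.27×10²⁷/(4π×(8.96×10⁹)²) = 7.21×10⁶ W m⁻².
Energy balance: absorbed = emitted ⇒ πR²·S(1−A) = 4πR²·σT_eq⁴, so T_eq⁴ = S(1−A)/(4σ).
T_eq = [7.21×10⁶ × 0.33 / (4 × 5.67×10⁻⁸)]^(1/4) = (1.05×10¹³)^(1/4) = 1800 K.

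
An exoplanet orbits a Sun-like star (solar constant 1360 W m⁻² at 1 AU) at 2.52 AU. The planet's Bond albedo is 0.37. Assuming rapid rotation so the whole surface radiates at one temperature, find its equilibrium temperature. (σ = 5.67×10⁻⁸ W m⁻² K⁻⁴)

T_eq ≈ 156 K

Flux at 2.52 AU: S = 1360/2.52² = 214 W m⁻².
Energy balance: absorbed = emitted ⇒ πR²·S(1−A) = 4πR²·σT_eq⁴, so T_eq⁴ = S(1−A)/(4σ).
T_eq = [214 × 0.63 / (4 × 5.67×10⁻⁸)]^(1/4) = (5.95×10⁸)^(1/4) = 156 K.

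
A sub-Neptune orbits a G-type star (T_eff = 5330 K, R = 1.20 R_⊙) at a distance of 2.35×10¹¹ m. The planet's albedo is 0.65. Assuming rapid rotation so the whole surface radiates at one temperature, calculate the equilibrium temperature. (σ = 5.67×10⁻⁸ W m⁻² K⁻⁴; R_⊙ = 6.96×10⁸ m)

T_eq ≈ 173 K

R_⋆ = 1.20 × 6.96×10⁸ = 8.35×10⁸ m.
L = 4πR_⋆²σT_⋆⁴ = 4π(8.35×10⁸)² × 5.67×10⁻⁸ × (5330)⁴ = 4.01×10²⁶ W.
S = L/(4πd²) = 578 W m⁻².
Energy balance: absorbed = emitted ⇒ πR²·S(1−A) = 4πR²·σT_eq⁴, so T_eq⁴ = S(1−A)/(4σ).
T_eq = [578 × 0.35 / (4 × 5.67×10⁻⁸)]^(1/4) = (8.92×10⁸)^(1/4) = 173 K.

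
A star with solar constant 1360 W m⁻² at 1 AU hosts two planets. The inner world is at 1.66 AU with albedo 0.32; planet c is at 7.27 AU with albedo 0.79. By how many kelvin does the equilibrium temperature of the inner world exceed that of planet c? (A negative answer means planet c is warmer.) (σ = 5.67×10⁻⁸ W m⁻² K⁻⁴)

T_eq = [S₀(1−A)/(4σd²)]^(1/4), so T ∝ (1−A)^(1/4) / √d.
T₁ = [1360×0.68/(4×5.67×10⁻⁸×1.66²)]^(1/4) = 196.13 K.
T₂ = [1360×0.21/(4×5.67×10⁻⁸×7.27²)]^(1/4) = 69.87 K.

ΔT ≈ 126.3 K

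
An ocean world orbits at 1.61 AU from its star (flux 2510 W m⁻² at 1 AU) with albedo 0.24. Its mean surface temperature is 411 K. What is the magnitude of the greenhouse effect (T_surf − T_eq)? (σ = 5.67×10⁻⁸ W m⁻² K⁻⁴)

S = 2510/1.61² = 968.3 W m⁻².
T_eq = [S(1−A)/(4σ)]^(1/4) = [968.3×0.76/(4×5.67×10⁻⁸)]^(1/4) = 238.7 K.
ΔT = T_surf − T_eq = 411 − 238.7.

ΔT ≈ 172.3 K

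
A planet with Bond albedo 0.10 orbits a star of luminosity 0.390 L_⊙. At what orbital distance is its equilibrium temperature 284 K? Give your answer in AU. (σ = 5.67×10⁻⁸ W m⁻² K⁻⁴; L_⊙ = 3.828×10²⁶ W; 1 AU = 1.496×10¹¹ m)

d ≈ 0.569 AU

L = 0.390 × 3.828×10²⁶ = 1.49×10²⁶ W.
From T_eq⁴ = L(1−A)/(16πσd²): d = √[L(1−A)/(16πσT_eq⁴)].
d = √[1.49×10²⁶ × 0.90 / (16π × 5.67×10⁻⁸ × (284)⁴)] = 8.51×10¹⁰ m = 0.569 AU.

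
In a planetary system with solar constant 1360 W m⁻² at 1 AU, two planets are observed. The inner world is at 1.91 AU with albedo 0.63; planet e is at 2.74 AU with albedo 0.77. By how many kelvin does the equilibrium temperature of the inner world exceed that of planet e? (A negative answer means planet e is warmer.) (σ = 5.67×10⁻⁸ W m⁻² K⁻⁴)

T_eq = [S₀(1−A)/(4σd²)]^(1/4), so T ∝ (1−A)^(1/4) / √d.
T₁ = [1360×0.37/(4×5.67×10⁻⁸×1.91²)]^(1/4) = 157.04 K.
T₂ = [1360×0.23/(4×5.67×10⁻⁸×2.74²)]^(1/4) = 116.42 K.

ΔT ≈ 40.6 K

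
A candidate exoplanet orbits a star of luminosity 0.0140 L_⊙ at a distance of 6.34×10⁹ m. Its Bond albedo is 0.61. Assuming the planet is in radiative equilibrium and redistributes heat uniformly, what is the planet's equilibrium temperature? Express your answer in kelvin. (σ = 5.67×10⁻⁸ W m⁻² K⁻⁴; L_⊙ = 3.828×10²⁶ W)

L = 0.0140 × 3.828×10²⁶ = 5.36×10²⁴ W.
Flux: S = L/(4πd²) = 5.36×10²⁴/(4π×(6.34×10⁹)²) = 1.06×10⁴ W m⁻².
Energy balance: absorbed = emitted ⇒ πR²·S(1−A) = 4πR²·σT_eq⁴, so T_eq⁴ = S(1−A)/(4σ).
T_eq = [1.06×10⁴ × 0.39 / (4 × 5.67×10⁻⁸)]^(1/4) = (1.82×10¹⁰)^(1/4) = 368 K.

T_eq ≈ 368 K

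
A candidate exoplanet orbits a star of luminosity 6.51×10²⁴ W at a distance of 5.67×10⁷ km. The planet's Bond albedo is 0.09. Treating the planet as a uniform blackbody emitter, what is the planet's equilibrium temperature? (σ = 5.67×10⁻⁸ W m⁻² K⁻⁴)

d = 5.67×10⁷ km = 5.67×10¹⁰ m.
Flux: S = L/(4πd²) = 6.51×10²⁴/(4π×(5.67×10¹⁰)²) = 161 W m⁻².
Energy balance: absorbed = emitted ⇒ πR²·S(1−A) = 4πR²·σT_eq⁴, so T_eq⁴ = S(1−A)/(4σ).
T_eq = [161 × 0.91 / (4 × 5.67×10⁻⁸)]^(1/4) = (6.47×10⁸)^(1/4) = 159 K.

T_eq ≈ 159 K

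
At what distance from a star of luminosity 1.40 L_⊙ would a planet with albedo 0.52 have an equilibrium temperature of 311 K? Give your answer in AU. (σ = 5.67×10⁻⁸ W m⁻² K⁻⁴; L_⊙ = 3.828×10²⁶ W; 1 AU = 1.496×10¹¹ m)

d ≈ 0.657 AU

L = 1.40 × 3.828×10²⁶ = 5.36×10²⁶ W.
From T_eq⁴ = L(1−A)/(16πσd²): d = √[L(1−A)/(16πσT_eq⁴)].
d = √[5.36×10²⁶ × 0.48 / (16π × 5.67×10⁻⁸ × (311)⁴)] = 9.82×10¹⁰ m = 0.657 AU.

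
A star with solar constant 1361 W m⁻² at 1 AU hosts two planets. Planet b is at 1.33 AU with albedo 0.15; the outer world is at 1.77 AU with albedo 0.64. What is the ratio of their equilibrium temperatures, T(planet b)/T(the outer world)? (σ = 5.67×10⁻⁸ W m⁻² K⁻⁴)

T₁/T₂ ≈ 1.430

T_eq = [S₀(1−A)/(4σd²)]^(1/4), so T ∝ (1−A)^(1/4) / √d.
T₁ = [1361×0.85/(4×5.67×10⁻⁸×1.33²)]^(1/4) = 231.73 K.
T₂ = [1361×0.36/(4×5.67×10⁻⁸×1.77²)]^(1/4) = 162.05 K.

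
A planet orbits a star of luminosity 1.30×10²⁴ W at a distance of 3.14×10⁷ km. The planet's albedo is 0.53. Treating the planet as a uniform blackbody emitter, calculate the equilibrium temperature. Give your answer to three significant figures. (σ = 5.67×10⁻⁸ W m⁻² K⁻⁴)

d = 3.14×10⁷ km = 3.14×10¹⁰ m.
Flux: S = L/(4πd²) = 1.30×10²⁴/(4π×(3.14×10¹⁰)²) = 105 W m⁻².
Energy balance: absorbed = emitted ⇒ πR²·S(1−A) = 4πR²·σT_eq⁴, so T_eq⁴ = S(1−A)/(4σ).
T_eq = [105 × 0.47 / (4 × 5.67×10⁻⁸)]^(1/4) = (2.17×10⁸)^(1/4) = 121 K.

T_eq ≈ 121 K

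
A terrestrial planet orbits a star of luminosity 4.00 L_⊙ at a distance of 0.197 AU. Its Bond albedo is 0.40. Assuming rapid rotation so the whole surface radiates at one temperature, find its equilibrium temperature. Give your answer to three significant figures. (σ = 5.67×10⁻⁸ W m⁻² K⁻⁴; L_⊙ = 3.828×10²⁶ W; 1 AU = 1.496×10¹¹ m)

T_eq ≈ 781 K

d = 0.197 AU = 2.95×10¹⁰ m.
L = 4.00 × 3.828×10²⁶ = 1.53×10²⁷ W.
Flux: S = L/(4πd²) = 1.53×10²⁷/(4π×(2.95×10¹⁰)²) = 1.40×10⁵ W m⁻².
Energy balance: absorbed = emitted ⇒ πR²·S(1−A) = 4πR²·σT_eq⁴, so T_eq⁴ = S(1−A)/(4σ).
T_eq = [1.40×10⁵ × 0.60 / (4 × 5.67×10⁻⁸)]^(1/4) = (3.71×10¹¹)^(1/4) = 781 K.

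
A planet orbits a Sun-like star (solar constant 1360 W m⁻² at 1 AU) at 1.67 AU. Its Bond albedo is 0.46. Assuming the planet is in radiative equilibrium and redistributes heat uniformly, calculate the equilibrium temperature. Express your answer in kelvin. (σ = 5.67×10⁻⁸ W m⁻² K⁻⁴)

Flux at 1.67 AU: S = 1360/1.67² = 488 W m⁻².
Energy balance: absorbed = emitted ⇒ πR²·S(1−A) = 4πR²·σT_eq⁴, so T_eq⁴ = S(1−A)/(4σ).
T_eq = [488 × 0.54 / (4 × 5.67×10⁻⁸)]^(1/4) = (1.16×10⁹)^(1/4) = 185 K.

T_eq ≈ 185 K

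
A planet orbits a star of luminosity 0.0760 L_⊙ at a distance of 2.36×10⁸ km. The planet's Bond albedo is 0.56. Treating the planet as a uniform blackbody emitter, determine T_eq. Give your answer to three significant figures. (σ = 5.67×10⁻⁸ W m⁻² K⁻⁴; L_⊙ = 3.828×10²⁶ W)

d = 2.36×10⁸ km = 2.36×10¹¹ m.
L = 0.0760 × 3.828×10²⁶ = 2.91×10²⁵ W.
Flux: S = L/(4πd²) = 2.91×10²⁵/(4π×(2.36×10¹¹)²) = 41.6 W m⁻².
Energy balance: absorbed = emitted ⇒ πR²·S(1−A) = 4πR²·σT_eq⁴, so T_eq⁴ = S(1−A)/(4σ).
T_eq = [41.6 × 0.44 / (4 × 5.67×10⁻⁸)]^(1/4) = (8.06×10⁷)^(1/4) = 94.8 K.

T_eq ≈ 94.8 K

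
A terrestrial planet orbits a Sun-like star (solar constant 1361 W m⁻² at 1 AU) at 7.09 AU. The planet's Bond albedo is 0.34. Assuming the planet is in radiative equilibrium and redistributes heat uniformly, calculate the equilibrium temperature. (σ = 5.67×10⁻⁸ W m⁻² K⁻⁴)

T_eq ≈ 94.2 K

Flux at 7.09 AU: S = 1361/7.09² = 27.1 W m⁻².
Energy balance: absorbed = emitted ⇒ πR²·S(1−A) = 4πR²·σT_eq⁴, so T_eq⁴ = S(1−A)/(4σ).
T_eq = [27.1 × 0.66 / (4 × 5.67×10⁻⁸)]^(1/4) = (7.88×10⁷)^(1/4) = 94.2 K.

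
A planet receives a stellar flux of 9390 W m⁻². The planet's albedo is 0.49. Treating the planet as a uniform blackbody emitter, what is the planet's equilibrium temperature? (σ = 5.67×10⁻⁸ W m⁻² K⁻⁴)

T_eq ≈ 381 K

Energy balance: absorbed = emitted ⇒ πR²·S(1−A) = 4πR²·σT_eq⁴, so T_eq⁴ = S(1−A)/(4σ).
T_eq = [9390 × 0.51 / (4 × 5.67×10⁻⁸)]^(1/4) = (2.11×10¹⁰)^(1/4) = 381 K.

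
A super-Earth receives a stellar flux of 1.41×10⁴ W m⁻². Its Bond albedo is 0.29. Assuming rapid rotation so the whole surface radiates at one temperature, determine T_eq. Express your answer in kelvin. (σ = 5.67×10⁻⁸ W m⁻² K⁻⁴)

T_eq ≈ 458 K

Energy balance: absorbed = emitted ⇒ πR²·S(1−A) = 4πR²·σT_eq⁴, so T_eq⁴ = S(1−A)/(4σ).
T_eq = [1.41×10⁴ × 0.71 / (4 × 5.67×10⁻⁸)]^(1/4) = (4.41×10¹⁰)^(1/4) = 458 K.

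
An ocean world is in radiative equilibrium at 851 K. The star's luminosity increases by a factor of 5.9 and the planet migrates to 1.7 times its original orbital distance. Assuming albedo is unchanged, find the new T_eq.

T_eq ∝ L^(1/4) · d^(−1/2).
T′ = 851 × 5.9^(1/4) / 1.7^(1/2) = 1020 K.

T_eq ≈ 1020 K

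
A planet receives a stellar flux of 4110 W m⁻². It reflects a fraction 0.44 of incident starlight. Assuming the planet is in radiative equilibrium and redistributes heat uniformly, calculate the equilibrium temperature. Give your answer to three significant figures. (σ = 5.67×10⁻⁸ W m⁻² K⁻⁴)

T_eq ≈ 317 K

Energy balance: absorbed = emitted ⇒ πR²·S(1−A) = 4πR²·σT_eq⁴, so T_eq⁴ = S(1−A)/(4σ).
T_eq = [4110 × 0.56 / (4 × 5.67×10⁻⁸)]^(1/4) = (1.01×10¹⁰)^(1/4) = 317 K.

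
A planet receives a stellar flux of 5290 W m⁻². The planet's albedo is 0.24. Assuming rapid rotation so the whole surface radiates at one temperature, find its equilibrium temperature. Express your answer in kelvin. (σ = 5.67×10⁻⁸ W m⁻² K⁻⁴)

T_eq ≈ 365 K

Energy balance: absorbed = emitted ⇒ πR²·S(1−A) = 4πR²·σT_eq⁴, so T_eq⁴ = S(1−A)/(4σ).
T_eq = [5290 × 0.76 / (4 × 5.67×10⁻⁸)]^(1/4) = (1.77×10¹⁰)^(1/4) = 365 K.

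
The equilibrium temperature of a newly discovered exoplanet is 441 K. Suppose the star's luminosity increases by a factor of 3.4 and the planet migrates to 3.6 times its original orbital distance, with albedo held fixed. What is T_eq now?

T_eq ≈ 316 K

T_eq ∝ L^(1/4) · d^(−1/2).
T′ = 441 × 3.4^(1/4) / 3.6^(1/2) = 316 K.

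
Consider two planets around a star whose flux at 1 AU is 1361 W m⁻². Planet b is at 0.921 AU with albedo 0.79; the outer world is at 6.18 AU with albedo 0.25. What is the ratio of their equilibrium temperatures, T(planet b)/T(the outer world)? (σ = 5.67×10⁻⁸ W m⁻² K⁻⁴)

T₁/T₂ ≈ 1.884

T_eq = [S₀(1−A)/(4σd²)]^(1/4), so T ∝ (1−A)^(1/4) / √d.
T₁ = [1361×0.21/(4×5.67×10⁻⁸×0.921²)]^(1/4) = 196.33 K.
T₂ = [1361×0.75/(4×5.67×10⁻⁸×6.18²)]^(1/4) = 104.19 K.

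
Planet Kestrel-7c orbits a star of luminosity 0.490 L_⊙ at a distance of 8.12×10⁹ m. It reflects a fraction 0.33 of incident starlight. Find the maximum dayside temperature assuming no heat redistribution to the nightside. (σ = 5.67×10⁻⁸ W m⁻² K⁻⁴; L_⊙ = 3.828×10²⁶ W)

L = 0.490 × 3.828×10²⁶ = 1.88×10²⁶ W.
Flux: S = L/(4πd²) = 1.88×10²⁶/(4π×(8.12×10⁹)²) = 2.26×10⁵ W m⁻².
With no redistribution each surface element balances locally: S(1−A) = σT⁴.
T = [2.26×10⁵ × 0.67 / 5.67×10⁻⁸]^(1/4) = (2.68×10¹²)^(1/4) = 1280 K.

T_ss ≈ 1280 K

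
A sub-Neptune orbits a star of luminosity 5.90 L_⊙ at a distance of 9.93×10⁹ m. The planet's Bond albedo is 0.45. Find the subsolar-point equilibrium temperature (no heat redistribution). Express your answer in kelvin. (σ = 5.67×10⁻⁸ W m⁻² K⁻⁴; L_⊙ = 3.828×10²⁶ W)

T_ss ≈ 2050 K

L = 5.90 × 3.828×10²⁶ = 2.26×10²⁷ W.
Flux: S = L/(4πd²) = 2.26×10²⁷/(4π×(9.93×10⁹)²) = 1.82×10⁶ W m⁻².
At the subsolar point the surface absorbs S(1−A) and emits σT⁴ per unit area — no factor of 4, since only the local patch is in balance.
T = [1.82×10⁶ × 0.55 / 5.67×10⁻⁸]^(1/4) = (1.77×10¹³)^(1/4) = 2050 K.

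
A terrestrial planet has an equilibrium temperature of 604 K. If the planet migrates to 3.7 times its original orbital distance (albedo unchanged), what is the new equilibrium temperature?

T_eq ∝ L^(1/4) · d^(−1/2).
T′ = 604 / 3.7^(1/2) = 314 K.

T_eq ≈ 314 K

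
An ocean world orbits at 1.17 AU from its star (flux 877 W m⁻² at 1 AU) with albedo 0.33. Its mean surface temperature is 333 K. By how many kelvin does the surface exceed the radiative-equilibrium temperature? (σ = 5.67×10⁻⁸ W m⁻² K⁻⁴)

ΔT ≈ 124.4 K

S = 877/1.17² = 640.7 W m⁻².
T_eq = [S(1−A)/(4σ)]^(1/4) = [640.7×0.67/(4×5.67×10⁻⁸)]^(1/4) = 208.6 K.
ΔT = T_surf − T_eq = 333 − 208.6.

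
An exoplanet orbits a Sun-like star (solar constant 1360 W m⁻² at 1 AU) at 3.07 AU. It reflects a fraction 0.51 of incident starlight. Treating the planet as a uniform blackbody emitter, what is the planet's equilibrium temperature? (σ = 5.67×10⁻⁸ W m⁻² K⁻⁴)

Flux at 3.07 AU: S = 1360/3.07² = 144 W m⁻².
Energy balance: absorbed = emitted ⇒ πR²·S(1−A) = 4πR²·σT_eq⁴, so T_eq⁴ = S(1−A)/(4σ).
T_eq = [144 × 0.49 / (4 × 5.67×10⁻⁸)]^(1/4) = (3.12×10⁸)^(1/4) = 133 K.

T_eq ≈ 133 K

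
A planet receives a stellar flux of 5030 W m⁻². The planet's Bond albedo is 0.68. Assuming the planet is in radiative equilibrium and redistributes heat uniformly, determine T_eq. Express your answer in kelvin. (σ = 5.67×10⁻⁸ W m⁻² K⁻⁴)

T_eq ≈ 290 K

Energy balance: absorbed = emitted ⇒ πR²·S(1−A) = 4πR²·σT_eq⁴, so T_eq⁴ = S(1−A)/(4σ).
T_eq = [5030 × 0.32 / (4 × 5.67×10⁻⁸)]^(1/4) = (7.10×10⁹)^(1/4) = 290 K.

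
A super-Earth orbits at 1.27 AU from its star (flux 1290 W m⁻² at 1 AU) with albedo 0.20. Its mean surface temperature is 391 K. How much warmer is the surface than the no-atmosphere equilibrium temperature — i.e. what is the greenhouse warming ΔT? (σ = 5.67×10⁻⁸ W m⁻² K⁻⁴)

S = 1290/1.27² = 799.8 W m⁻².
T_eq = [S(1−A)/(4σ)]^(1/4) = [799.8×0.80/(4×5.67×10⁻⁸)]^(1/4) = 230.5 K.
ΔT = T_surf − T_eq = 391 − 230.5.

ΔT ≈ 160.5 K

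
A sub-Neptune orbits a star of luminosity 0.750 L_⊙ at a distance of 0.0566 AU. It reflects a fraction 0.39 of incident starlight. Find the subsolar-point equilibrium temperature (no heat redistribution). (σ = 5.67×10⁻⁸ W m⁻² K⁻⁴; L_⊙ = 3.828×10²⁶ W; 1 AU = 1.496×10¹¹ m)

d = 0.0566 AU = 8.47×10⁹ m.
L = 0.750 × 3.828×10²⁶ = 2.87×10²⁶ W.
Flux: S = L/(4πd²) = 2.87×10²⁶/(4π×(8.47×10⁹)²) = 3.19×10⁵ W m⁻².
At the subsolar point the surface absorbs S(1−A) and emits σT⁴ per unit area — no factor of 4, since only the local patch is in balance.
T = [3.19×10⁵ × 0.61 / 5.67×10⁻⁸]^(1/4) = (3.43×10¹²)^(1/4) = 1360 K.

T_ss ≈ 1360 K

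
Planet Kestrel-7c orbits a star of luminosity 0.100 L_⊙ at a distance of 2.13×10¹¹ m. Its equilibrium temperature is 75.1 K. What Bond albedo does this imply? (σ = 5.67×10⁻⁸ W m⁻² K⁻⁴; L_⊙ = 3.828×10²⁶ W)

A ≈ 0.89

L = 0.100 × 3.828×10²⁶ = 3.83×10²⁵ W.
Flux: S = L/(4πd²) = 3.83×10²⁵/(4π×(2.13×10¹¹)²) = 67.1 W m⁻².
From T_eq⁴ = S(1−A)/(4σ): 1−A = 4σT_eq⁴/S.
1−A = 4 × 5.67×10⁻⁸ × (75.1)⁴ / 67.1 = 0.107.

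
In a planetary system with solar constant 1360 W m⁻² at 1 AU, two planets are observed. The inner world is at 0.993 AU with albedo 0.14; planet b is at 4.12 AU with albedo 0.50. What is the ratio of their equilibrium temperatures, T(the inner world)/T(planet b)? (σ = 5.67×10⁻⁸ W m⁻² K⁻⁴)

T₁/T₂ ≈ 2.333

T_eq = [S₀(1−A)/(4σd²)]^(1/4), so T ∝ (1−A)^(1/4) / √d.
T₁ = [1360×0.86/(4×5.67×10⁻⁸×0.993²)]^(1/4) = 268.92 K.
T₂ = [1360×0.50/(4×5.67×10⁻⁸×4.12²)]^(1/4) = 115.28 K.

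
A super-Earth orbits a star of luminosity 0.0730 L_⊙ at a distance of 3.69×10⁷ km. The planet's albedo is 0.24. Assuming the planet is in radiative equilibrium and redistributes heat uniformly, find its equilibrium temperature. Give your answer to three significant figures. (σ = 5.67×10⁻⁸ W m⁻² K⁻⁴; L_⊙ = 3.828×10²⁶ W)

T_eq ≈ 272 K

d = 3.69×10⁷ km = 3.69×10¹⁰ m.
L = 0.0730 × 3.828×10²⁶ = 2.79×10²⁵ W.
Flux: S = L/(4πd²) = 2.79×10²⁵/(4π×(3.69×10¹⁰)²) = 1630 W m⁻².
Energy balance: absorbed = emitted ⇒ πR²·S(1−A) = 4πR²·σT_eq⁴, so T_eq⁴ = S(1−A)/(4σ).
T_eq = [1630 × 0.76 / (4 × 5.67×10⁻⁸)]^(1/4) = (5.47×10⁹)^(1/4) = 272 K.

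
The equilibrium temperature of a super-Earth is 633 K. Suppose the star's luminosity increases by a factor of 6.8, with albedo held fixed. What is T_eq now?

T_eq ∝ L^(1/4) · d^(−1/2).
T′ = 633 × 6.8^(1/4) = 1020 K.

T_eq ≈ 1020 K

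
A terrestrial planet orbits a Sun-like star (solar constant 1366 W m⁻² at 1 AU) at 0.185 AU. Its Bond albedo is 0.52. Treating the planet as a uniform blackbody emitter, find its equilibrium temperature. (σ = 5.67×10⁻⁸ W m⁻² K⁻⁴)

T_eq ≈ 539 K

Flux at 0.185 AU: S = 1366/0.185² = 3.99×10⁴ W m⁻².
Energy balance: absorbed = emitted ⇒ πR²·S(1−A) = 4πR²·σT_eq⁴, so T_eq⁴ = S(1−A)/(4σ).
T_eq = [3.99×10⁴ × 0.48 / (4 × 5.67×10⁻⁸)]^(1/4) = (8.45×10¹⁰)^(1/4) = 539 K.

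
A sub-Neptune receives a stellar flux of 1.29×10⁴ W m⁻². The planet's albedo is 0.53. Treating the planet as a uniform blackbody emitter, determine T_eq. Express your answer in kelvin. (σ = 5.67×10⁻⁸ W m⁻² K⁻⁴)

T_eq ≈ 404 K

Energy balance: absorbed = emitted ⇒ πR²·S(1−A) = 4πR²·σT_eq⁴, so T_eq⁴ = S(1−A)/(4σ).
T_eq = [1.29×10⁴ × 0.47 / (4 × 5.67×10⁻⁸)]^(1/4) = (2.67×10¹⁰)^(1/4) = 404 K.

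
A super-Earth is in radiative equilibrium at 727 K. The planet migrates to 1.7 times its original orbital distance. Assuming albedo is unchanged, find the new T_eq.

T_eq ≈ 558 K

T_eq ∝ L^(1/4) · d^(−1/2).
T′ = 727 / 1.7^(1/2) = 558 K.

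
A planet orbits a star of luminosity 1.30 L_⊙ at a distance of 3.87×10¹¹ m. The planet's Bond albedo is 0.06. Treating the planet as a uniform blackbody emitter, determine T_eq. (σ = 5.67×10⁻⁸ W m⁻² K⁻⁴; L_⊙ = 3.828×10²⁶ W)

L = 1.30 × 3.828×10²⁶ = 4.98×10²⁶ W.
Flux: S = L/(4πd²) = 4.98×10²⁶/(4π×(3.87×10¹¹)²) = 264 W m⁻².
Energy balance: absorbed = emitted ⇒ πR²·S(1−A) = 4πR²·σT_eq⁴, so T_eq⁴ = S(1−A)/(4σ).
T_eq = [264 × 0.94 / (4 × 5.67×10⁻⁸)]^(1/4) = (1.10×10⁹)^(1/4) = 182 K.

T_eq ≈ 182 K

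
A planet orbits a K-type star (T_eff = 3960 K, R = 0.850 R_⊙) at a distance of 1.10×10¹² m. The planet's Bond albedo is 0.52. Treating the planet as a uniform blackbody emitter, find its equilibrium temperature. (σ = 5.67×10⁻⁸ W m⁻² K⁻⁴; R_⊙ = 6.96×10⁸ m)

T_eq ≈ 54.1 K

R_⋆ = 0.850 × 6.96×10⁸ = 5.92×10⁸ m.
L = 4πR_⋆²σT_⋆⁴ = 4π(5.92×10⁸)² × 5.67×10⁻⁸ × (3960)⁴ = 6.13×10²⁵ W.
S = L/(4πd²) = 4.03 W m⁻².
Energy balance: absorbed = emitted ⇒ πR²·S(1−A) = 4πR²·σT_eq⁴, so T_eq⁴ = S(1−A)/(4σ).
T_eq = [4.03 × 0.48 / (4 × 5.67×10⁻⁸)]^(1/4) = (8.54×10⁶)^(1/4) = 54.1 K.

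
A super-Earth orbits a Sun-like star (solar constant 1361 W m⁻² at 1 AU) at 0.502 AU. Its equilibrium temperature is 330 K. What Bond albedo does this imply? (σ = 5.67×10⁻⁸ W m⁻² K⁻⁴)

A ≈ 0.50

Flux at 0.502 AU: S = 1361/0.502² = 5400 W m⁻².
From T_eq⁴ = S(1−A)/(4σ): 1−A = 4σT_eq⁴/S.
1−A = 4 × 5.67×10⁻⁸ × (330)⁴ / 5400 = 0.498.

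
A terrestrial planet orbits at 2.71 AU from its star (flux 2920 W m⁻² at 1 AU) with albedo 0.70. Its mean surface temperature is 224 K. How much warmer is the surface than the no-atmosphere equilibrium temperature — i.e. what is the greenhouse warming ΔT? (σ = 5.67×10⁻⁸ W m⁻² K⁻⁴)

S = 2920/2.71² = 397.6 W m⁻².
T_eq = [S(1−A)/(4σ)]^(1/4) = [397.6×0.30/(4×5.67×10⁻⁸)]^(1/4) = 151.4 K.
ΔT = T_surf − T_eq = 224 − 151.4.

ΔT ≈ 72.6 K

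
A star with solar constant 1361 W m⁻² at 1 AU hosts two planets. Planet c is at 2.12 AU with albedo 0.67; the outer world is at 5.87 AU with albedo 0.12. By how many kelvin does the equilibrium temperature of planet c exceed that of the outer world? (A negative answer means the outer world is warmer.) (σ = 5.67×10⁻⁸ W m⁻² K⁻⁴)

T_eq = [S₀(1−A)/(4σd²)]^(1/4), so T ∝ (1−A)^(1/4) / √d.
T₁ = [1361×0.33/(4×5.67×10⁻⁸×2.12²)]^(1/4) = 144.88 K.
T₂ = [1361×0.88/(4×5.67×10⁻⁸×5.87²)]^(1/4) = 111.26 K.

ΔT ≈ 33.6 K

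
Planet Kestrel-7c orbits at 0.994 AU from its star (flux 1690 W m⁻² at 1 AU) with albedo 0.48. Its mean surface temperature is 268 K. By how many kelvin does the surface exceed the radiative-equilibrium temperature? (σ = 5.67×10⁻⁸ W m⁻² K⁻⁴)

S = 1690/0.994² = 1710 W m⁻².
T_eq = [S(1−A)/(4σ)]^(1/4) = [1710×0.52/(4×5.67×10⁻⁸)]^(1/4) = 250.2 K.
ΔT = T_surf − T_eq = 268 − 250.2.

ΔT ≈ 17.8 K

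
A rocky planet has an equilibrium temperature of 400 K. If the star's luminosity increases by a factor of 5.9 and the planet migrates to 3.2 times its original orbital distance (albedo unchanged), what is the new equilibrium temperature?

T_eq ≈ 348 K

T_eq ∝ L^(1/4) · d^(−1/2).
T′ = 400 × 5.9^(1/4) / 3.2^(1/2) = 348 K.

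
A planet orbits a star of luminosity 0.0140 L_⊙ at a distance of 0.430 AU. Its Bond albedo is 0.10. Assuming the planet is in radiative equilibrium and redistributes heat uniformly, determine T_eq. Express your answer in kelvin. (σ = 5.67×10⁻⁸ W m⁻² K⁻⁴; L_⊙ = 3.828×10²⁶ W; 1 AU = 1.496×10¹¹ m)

d = 0.430 AU = 6.43×10¹⁰ m.
L = 0.0140 × 3.828×10²⁶ = 5.36×10²⁴ W.
Flux: S = L/(4πd²) = 5.36×10²⁴/(4π×(6.43×10¹⁰)²) = 103 W m⁻².
Energy balance: absorbed = emitted ⇒ πR²·S(1−A) = 4πR²·σT_eq⁴, so T_eq⁴ = S(1−A)/(4σ).
T_eq = [103 × 0.90 / (4 × 5.67×10⁻⁸)]^(1/4) = (4.09×10⁸)^(1/4) = 142 K.

T_eq ≈ 142 K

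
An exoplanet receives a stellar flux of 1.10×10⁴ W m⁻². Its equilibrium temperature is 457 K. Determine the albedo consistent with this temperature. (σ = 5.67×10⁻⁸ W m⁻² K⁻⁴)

A ≈ 0.10

From T_eq⁴ = S(1−A)/(4σ): 1−A = 4σT_eq⁴/S.
1−A = 4 × 5.67×10⁻⁸ × (457)⁴ / 1.10×10⁴ = 0.899.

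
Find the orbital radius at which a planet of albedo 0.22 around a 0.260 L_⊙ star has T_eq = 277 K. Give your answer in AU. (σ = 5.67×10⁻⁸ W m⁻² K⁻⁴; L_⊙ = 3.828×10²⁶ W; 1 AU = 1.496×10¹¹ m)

d ≈ 0.455 AU

L = 0.260 × 3.828×10²⁶ = 9.95×10²⁵ W.
From T_eq⁴ = L(1−A)/(16πσd²): d = √[L(1−A)/(16πσT_eq⁴)].
d = √[9.95×10²⁵ × 0.78 / (16π × 5.67×10⁻⁸ × (277)⁴)] = 6.80×10¹⁰ m = 0.455 AU.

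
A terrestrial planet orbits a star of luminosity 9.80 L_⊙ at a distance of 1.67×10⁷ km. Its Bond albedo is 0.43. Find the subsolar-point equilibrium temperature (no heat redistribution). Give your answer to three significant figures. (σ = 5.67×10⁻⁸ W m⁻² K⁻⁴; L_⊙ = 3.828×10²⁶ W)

d = 1.67×10⁷ km = 1.67×10¹⁰ m.
L = 9.80 × 3.828×10²⁶ = 3.75×10²⁷ W.
Flux: S = L/(4πd²) = 3.75×10²⁷/(4π×(1.67×10¹⁰)²) = 1.07×10⁶ W m⁻².
At the subsolar point the surface absorbs S(1−A) and emits σT⁴ per unit area — no factor of 4, since only the local patch is in balance.
T = [1.07×10⁶ × 0.57 / 5.67×10⁻⁸]^(1/4) = (1.08×10¹³)^(1/4) = 1810 K.

T_ss ≈ 1810 K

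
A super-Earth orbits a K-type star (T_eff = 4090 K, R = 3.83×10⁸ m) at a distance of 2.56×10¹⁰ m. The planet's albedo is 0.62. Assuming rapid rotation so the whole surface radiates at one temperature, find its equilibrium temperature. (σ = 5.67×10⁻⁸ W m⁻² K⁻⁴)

L = 4πR_⋆²σT_⋆⁴ = 4π(3.83×10⁸)² × 5.67×10⁻⁸ × (4090)⁴ = 2.92×10²⁵ W.
S = L/(4πd²) = 3550 W m⁻².
Energy balance: absorbed = emitted ⇒ πR²·S(1−A) = 4πR²·σT_eq⁴, so T_eq⁴ = S(1−A)/(4σ).
T_eq = [3550 × 0.38 / (4 × 5.67×10⁻⁸)]^(1/4) = (5.95×10⁹)^(1/4) = 278 K.

T_eq ≈ 278 K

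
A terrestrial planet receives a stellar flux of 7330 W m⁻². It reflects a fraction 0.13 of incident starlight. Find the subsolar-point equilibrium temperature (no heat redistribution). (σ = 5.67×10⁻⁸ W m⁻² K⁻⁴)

T_ss ≈ 579 K

At the subsolar point the surface absorbs S(1−A) and emits σT⁴ per unit area — no factor of 4, since only the local patch is in balance.
T = [7330 × 0.87 / 5.67×10⁻⁸]^(1/4) = (1.12×10¹¹)^(1/4) = 579 K.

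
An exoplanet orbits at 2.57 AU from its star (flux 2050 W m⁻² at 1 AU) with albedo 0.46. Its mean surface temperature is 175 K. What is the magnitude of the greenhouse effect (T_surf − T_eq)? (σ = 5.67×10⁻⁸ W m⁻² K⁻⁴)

ΔT ≈ 10.1 K

S = 2050/2.57² = 310.4 W m⁻².
T_eq = [S(1−A)/(4σ)]^(1/4) = [310.4×0.54/(4×5.67×10⁻⁸)]^(1/4) = 164.9 K.
ΔT = T_surf − T_eq = 175 − 164.9.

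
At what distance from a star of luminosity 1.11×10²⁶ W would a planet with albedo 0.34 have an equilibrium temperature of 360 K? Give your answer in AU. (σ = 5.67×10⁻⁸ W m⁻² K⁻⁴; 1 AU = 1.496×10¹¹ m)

d ≈ 0.261 AU

From T_eq⁴ = L(1−A)/(16πσd²): d = √[L(1−A)/(16πσT_eq⁴)].
d = √[1.11×10²⁶ × 0.66 / (16π × 5.67×10⁻⁸ × (360)⁴)] = 3.91×10¹⁰ m = 0.261 AU.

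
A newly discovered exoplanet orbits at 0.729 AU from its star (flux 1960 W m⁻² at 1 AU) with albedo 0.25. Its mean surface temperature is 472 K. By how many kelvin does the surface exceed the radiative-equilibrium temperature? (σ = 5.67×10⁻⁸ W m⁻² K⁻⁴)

ΔT ≈ 139.7 K

S = 1960/0.729² = 3688 W m⁻².
T_eq = [S(1−A)/(4σ)]^(1/4) = [3688×0.75/(4×5.67×10⁻⁸)]^(1/4) = 332.3 K.
ΔT = T_surf − T_eq = 472 − 332.3.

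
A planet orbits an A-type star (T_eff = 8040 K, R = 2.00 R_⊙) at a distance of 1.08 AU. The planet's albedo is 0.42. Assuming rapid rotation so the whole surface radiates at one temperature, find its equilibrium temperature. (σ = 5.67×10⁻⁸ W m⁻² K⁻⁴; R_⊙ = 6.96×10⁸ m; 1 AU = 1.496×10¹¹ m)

R_⋆ = 2.00 × 6.96×10⁸ = 1.39×10⁹ m.
d = 1.08 AU = 1.62×10¹¹ m.
L = 4πR_⋆²σT_⋆⁴ = 4π(1.39×10⁹)² × 5.67×10⁻⁸ × (8040)⁴ = 5.77×10²⁷ W.
S = L/(4πd²) = 1.76×10⁴ W m⁻².
Energy balance: absorbed = emitted ⇒ πR²·S(1−A) = 4πR²·σT_eq⁴, so T_eq⁴ = S(1−A)/(4σ).
T_eq = [1.76×10⁴ × 0.58 / (4 × 5.67×10⁻⁸)]^(1/4) = (4.50×10¹⁰)^(1/4) = 461 K.

T_eq ≈ 461 K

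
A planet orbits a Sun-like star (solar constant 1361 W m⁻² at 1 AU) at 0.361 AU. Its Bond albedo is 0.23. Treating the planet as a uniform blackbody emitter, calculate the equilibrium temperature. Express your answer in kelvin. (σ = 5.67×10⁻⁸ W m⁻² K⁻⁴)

T_eq ≈ 434 K

Flux at 0.361 AU: S = 1361/0.361² = 1.04×10⁴ W m⁻².
Energy balance: absorbed = emitted ⇒ πR²·S(1−A) = 4πR²·σT_eq⁴, so T_eq⁴ = S(1−A)/(4σ).
T_eq = [1.04×10⁴ × 0.77 / (4 × 5.67×10⁻⁸)]^(1/4) = (3.55×10¹⁰)^(1/4) = 434 K.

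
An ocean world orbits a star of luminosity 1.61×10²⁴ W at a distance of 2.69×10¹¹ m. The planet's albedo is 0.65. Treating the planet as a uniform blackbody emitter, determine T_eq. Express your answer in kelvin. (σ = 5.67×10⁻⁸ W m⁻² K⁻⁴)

Flux: S = L/(4πd²) = 1.61×10²⁴/(4π×(2.69×10¹¹)²) = 1.77 W m⁻².
Energy balance: absorbed = emitted ⇒ πR²·S(1−A) = 4πR²·σT_eq⁴, so T_eq⁴ = S(1−A)/(4σ).
T_eq = [1.77 × 0.35 / (4 × 5.67×10⁻⁸)]^(1/4) = (2.73×10⁶)^(1/4) = 40.7 K.

T_eq ≈ 40.7 K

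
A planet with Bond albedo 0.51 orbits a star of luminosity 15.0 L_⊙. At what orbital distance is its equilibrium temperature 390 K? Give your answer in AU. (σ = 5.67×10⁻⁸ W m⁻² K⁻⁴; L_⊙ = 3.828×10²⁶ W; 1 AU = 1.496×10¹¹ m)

d ≈ 1.38 AU

L = 15.0 × 3.828×10²⁶ = 5.74×10²⁷ W.
From T_eq⁴ = L(1−A)/(16πσd²): d = √[L(1−A)/(16πσT_eq⁴)].
d = √[5.74×10²⁷ × 0.49 / (16π × 5.67×10⁻⁸ × (390)⁴)] = 2.07×10¹¹ m = 1.38 AU.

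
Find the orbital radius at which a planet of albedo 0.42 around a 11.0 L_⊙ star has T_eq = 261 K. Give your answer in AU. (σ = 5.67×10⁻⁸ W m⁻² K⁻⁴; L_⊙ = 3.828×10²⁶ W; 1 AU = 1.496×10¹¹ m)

L = 11.0 × 3.828×10²⁶ = 4.21×10²⁷ W.
From T_eq⁴ = L(1−A)/(16πσd²): d = √[L(1−A)/(16πσT_eq⁴)].
d = √[4.21×10²⁷ × 0.58 / (16π × 5.67×10⁻⁸ × (261)⁴)] = 4.30×10¹¹ m = 2.87 AU.

d ≈ 2.87 AU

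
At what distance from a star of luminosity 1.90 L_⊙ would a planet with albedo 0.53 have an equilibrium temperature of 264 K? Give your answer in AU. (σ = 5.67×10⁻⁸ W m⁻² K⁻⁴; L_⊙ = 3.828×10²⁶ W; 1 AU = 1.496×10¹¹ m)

d ≈ 1.05 AU

L = 1.90 × 3.828×10²⁶ = 7.27×10²⁶ W.
From T_eq⁴ = L(1−A)/(16πσd²): d = √[L(1−A)/(16πσT_eq⁴)].
d = √[7.27×10²⁶ × 0.47 / (16π × 5.67×10⁻⁸ × (264)⁴)] = 1.57×10¹¹ m = 1.05 AU.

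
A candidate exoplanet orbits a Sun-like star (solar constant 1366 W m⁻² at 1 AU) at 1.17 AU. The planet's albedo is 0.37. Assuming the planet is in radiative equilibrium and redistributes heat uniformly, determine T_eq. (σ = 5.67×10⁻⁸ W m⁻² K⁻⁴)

T_eq ≈ 229 K

Flux at 1.17 AU: S = 1366/1.17² = 998 W m⁻².
Energy balance: absorbed = emitted ⇒ πR²·S(1−A) = 4πR²·σT_eq⁴, so T_eq⁴ = S(1−A)/(4σ).
T_eq = [998 × 0.63 / (4 × 5.67×10⁻⁸)]^(1/4) = (2.77×10⁹)^(1/4) = 229 K.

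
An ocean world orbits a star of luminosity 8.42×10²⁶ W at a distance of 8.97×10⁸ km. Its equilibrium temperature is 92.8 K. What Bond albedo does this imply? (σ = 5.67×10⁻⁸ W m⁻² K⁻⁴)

d = 8.97×10⁸ km = 8.97×10¹¹ m.
Flux: S = L/(4πd²) = 8.42×10²⁶/(4π×(8.97×10¹¹)²) = 83.3 W m⁻².
From T_eq⁴ = S(1−A)/(4σ): 1−A = 4σT_eq⁴/S.
1−A = 4 × 5.67×10⁻⁸ × (92.8)⁴ / 83.3 = 0.202.

A ≈ 0.80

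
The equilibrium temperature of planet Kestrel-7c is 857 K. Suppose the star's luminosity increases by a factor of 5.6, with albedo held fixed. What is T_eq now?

T_eq ≈ 1320 K

T_eq ∝ L^(1/4) · d^(−1/2).
T′ = 857 × 5.6^(1/4) = 1320 K.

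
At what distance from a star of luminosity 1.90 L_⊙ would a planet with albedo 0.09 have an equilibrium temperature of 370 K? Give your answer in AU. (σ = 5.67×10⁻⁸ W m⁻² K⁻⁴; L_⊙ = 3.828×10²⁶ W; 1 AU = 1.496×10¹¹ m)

L = 1.90 × 3.828×10²⁶ = 7.27×10²⁶ W.
From T_eq⁴ = L(1−A)/(16πσd²): d = √[L(1−A)/(16πσT_eq⁴)].
d = √[7.27×10²⁶ × 0.91 / (16π × 5.67×10⁻⁸ × (370)⁴)] = 1.11×10¹¹ m = 0.744 AU.

d ≈ 0.744 AU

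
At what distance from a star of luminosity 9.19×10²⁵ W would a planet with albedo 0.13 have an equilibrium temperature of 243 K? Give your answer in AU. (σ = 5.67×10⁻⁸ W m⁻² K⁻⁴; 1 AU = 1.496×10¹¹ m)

d ≈ 0.600 AU

From T_eq⁴ = L(1−A)/(16πσd²): d = √[L(1−A)/(16πσT_eq⁴)].
d = √[9.19×10²⁵ × 0.87 / (16π × 5.67×10⁻⁸ × (243)⁴)] = 8.97×10¹⁰ m = 0.600 AU.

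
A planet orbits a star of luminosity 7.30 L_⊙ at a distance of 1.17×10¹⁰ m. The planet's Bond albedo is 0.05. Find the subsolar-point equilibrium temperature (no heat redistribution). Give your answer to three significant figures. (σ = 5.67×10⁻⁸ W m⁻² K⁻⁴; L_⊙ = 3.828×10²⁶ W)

L = 7.30 × 3.828×10²⁶ = 2.79×10²⁷ W.
Flux: S = L/(4πd²) = 2.79×10²⁷/(4π×(1.17×10¹⁰)²) = 1.62×10⁶ W m⁻².
At the subsolar point the surface absorbs S(1−A) and emits σT⁴ per unit area — no factor of 4, since only the local patch is in balance.
T = [1.62×10⁶ × 0.95 / 5.67×10⁻⁸]^(1/4) = (2.72×10¹³)^(1/4) = 2280 K.

T_ss ≈ 2280 K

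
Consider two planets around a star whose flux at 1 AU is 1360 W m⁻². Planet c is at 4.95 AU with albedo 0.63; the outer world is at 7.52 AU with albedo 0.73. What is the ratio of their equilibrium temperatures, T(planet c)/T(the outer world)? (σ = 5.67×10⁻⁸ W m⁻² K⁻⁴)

T₁/T₂ ≈ 1.334

T_eq = [S₀(1−A)/(4σd²)]^(1/4), so T ∝ (1−A)^(1/4) / √d.
T₁ = [1360×0.37/(4×5.67×10⁻⁸×4.95²)]^(1/4) = 97.55 K.
T₂ = [1360×0.27/(4×5.67×10⁻⁸×7.52²)]^(1/4) = 73.15 K.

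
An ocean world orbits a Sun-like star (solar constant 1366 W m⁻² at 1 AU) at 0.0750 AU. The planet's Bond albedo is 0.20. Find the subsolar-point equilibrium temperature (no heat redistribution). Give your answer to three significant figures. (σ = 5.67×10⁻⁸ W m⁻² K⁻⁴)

Flux at 0.0750 AU: S = 1366/0.0750² = 2.43×10⁵ W m⁻².
At the subsolar point the surface absorbs S(1−A) and emits σT⁴ per unit area — no factor of 4, since only the local patch is in balance.
T = [2.43×10⁵ × 0.80 / 5.67×10⁻⁸]^(1/4) = (3.43×10¹²)^(1/4) = 1360 K.

T_ss ≈ 1360 K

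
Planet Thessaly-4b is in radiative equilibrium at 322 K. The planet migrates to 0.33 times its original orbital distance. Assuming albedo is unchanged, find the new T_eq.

T_eq ≈ 561 K

T_eq ∝ L^(1/4) · d^(−1/2).
T′ = 322 / 0.33^(1/2) = 561 K.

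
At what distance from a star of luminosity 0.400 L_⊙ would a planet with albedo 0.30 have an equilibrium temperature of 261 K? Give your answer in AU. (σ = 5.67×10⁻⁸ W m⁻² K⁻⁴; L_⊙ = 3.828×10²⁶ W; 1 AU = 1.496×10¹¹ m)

d ≈ 0.602 AU

L = 0.400 × 3.828×10²⁶ = 1.53×10²⁶ W.
From T_eq⁴ = L(1−A)/(16πσd²): d = √[L(1−A)/(16πσT_eq⁴)].
d = √[1.53×10²⁶ × 0.70 / (16π × 5.67×10⁻⁸ × (261)⁴)] = 9.00×10¹⁰ m = 0.602 AU.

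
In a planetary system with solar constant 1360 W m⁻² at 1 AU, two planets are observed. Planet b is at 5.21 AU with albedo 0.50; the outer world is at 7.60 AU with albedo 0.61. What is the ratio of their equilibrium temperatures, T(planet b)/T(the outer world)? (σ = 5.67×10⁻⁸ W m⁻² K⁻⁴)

T₁/T₂ ≈ 1.285

T_eq = [S₀(1−A)/(4σd²)]^(1/4), so T ∝ (1−A)^(1/4) / √d.
T₁ = [1360×0.50/(4×5.67×10⁻⁸×5.21²)]^(1/4) = 102.52 K.
T₂ = [1360×0.39/(4×5.67×10⁻⁸×7.60²)]^(1/4) = 79.77 K.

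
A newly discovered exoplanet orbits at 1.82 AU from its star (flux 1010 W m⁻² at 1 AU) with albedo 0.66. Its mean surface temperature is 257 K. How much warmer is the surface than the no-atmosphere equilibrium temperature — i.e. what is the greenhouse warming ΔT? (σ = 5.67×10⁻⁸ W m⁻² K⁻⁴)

S = 1010/1.82² = 304.9 W m⁻².
T_eq = [S(1−A)/(4σ)]^(1/4) = [304.9×0.34/(4×5.67×10⁻⁸)]^(1/4) = 146.2 K.
ΔT = T_surf − T_eq = 257 − 146.2.

ΔT ≈ 110.8 K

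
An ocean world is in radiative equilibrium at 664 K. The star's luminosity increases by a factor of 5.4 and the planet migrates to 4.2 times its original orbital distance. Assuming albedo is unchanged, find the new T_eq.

T_eq ∝ L^(1/4) · d^(−1/2).
T′ = 664 × 5.4^(1/4) / 4.2^(1/2) = 494 K.

T_eq ≈ 494 K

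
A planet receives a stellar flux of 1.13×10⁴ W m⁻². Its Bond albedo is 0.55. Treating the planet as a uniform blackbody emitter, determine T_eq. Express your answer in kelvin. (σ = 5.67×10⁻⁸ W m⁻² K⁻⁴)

T_eq ≈ 387 K

Energy balance: absorbed = emitted ⇒ πR²·S(1−A) = 4πR²·σT_eq⁴, so T_eq⁴ = S(1−A)/(4σ).
T_eq = [1.13×10⁴ × 0.45 / (4 × 5.67×10⁻⁸)]^(1/4) = (2.24×10¹⁰)^(1/4) = 387 K.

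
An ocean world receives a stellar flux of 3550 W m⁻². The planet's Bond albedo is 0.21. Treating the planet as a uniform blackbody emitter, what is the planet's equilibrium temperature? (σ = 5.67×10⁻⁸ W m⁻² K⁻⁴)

T_eq ≈ 333 K

Energy balance: absorbed = emitted ⇒ πR²·S(1−A) = 4πR²·σT_eq⁴, so T_eq⁴ = S(1−A)/(4σ).
T_eq = [3550 × 0.79 / (4 × 5.67×10⁻⁸)]^(1/4) = (1.24×10¹⁰)^(1/4) = 333 K.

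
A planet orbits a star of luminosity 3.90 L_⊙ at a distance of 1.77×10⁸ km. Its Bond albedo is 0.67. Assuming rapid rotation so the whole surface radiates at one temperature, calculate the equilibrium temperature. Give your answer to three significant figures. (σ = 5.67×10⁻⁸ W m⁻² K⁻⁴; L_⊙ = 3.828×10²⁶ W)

T_eq ≈ 273 K

d = 1.77×10⁸ km = 1.77×10¹¹ m.
L = 3.90 × 3.828×10²⁶ = 1.49×10²⁷ W.
Flux: S = L/(4πd²) = 1.49×10²⁷/(4π×(1.77×10¹¹)²) = 3790 W m⁻².
Energy balance: absorbed = emitted ⇒ πR²·S(1−A) = 4πR²·σT_eq⁴, so T_eq⁴ = S(1−A)/(4σ).
T_eq = [3790 × 0.33 / (4 × 5.67×10⁻⁸)]^(1/4) = (5.52×10⁹)^(1/4) = 273 K.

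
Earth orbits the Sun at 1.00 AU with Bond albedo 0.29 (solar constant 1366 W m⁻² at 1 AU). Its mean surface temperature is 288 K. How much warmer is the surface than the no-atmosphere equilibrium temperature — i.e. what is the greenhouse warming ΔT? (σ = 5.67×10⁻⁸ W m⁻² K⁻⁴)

S = 1366/1.00² = 1366 W m⁻².
T_eq = [S(1−A)/(4σ)]^(1/4) = [1366×0.71/(4×5.67×10⁻⁸)]^(1/4) = 255.7 K.
ΔT = T_surf − T_eq = 288 − 255.7.

ΔT ≈ 32.3 K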